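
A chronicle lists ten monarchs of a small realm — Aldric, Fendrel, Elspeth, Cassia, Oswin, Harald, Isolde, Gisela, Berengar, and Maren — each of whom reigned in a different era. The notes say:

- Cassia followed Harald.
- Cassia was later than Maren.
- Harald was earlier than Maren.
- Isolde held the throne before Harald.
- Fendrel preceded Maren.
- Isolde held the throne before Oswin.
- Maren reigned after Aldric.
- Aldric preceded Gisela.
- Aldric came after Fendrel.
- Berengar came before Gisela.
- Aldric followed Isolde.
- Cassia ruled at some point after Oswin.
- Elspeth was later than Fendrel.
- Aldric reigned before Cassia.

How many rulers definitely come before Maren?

Directly stated before Maren: Aldric, Fendrel, and Harald.
Isolde reaches Maren via Isolde → Harald → Maren.
That's Aldric, Fendrel, Harald, and Isolde — 4 in all.

4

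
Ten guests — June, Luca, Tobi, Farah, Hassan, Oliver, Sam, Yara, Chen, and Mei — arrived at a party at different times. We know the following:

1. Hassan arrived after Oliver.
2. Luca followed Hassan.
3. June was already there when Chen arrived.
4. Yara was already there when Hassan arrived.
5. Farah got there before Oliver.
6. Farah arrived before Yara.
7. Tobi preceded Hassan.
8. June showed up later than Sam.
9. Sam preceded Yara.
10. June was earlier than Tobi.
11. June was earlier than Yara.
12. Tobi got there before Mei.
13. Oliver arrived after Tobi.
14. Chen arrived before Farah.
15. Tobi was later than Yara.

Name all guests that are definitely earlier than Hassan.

Directly stated before Hassan: Oliver, Tobi, and Yara.
Chen reaches Hassan via Chen → Farah → Yara → Hassan.
Farah reaches Hassan via Farah → Yara → Hassan.
June reaches Hassan via June → Yara → Hassan.
Likewise Sam reaches Hassan by chaining the stated constraints.
No chain forces Luca (or any of the others) ahead of Hassan.

Chen, Farah, June, Oliver, Sam, Tobi, Yara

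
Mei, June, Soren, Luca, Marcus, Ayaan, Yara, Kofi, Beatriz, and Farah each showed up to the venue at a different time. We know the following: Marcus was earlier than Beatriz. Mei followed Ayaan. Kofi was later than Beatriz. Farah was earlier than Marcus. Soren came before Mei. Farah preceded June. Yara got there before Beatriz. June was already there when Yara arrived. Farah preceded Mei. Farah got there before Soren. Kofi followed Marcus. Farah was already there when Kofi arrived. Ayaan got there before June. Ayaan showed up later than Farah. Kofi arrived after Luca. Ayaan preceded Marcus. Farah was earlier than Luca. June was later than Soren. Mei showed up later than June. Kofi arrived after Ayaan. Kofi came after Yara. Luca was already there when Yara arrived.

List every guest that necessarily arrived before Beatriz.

Directly stated before Beatriz: Marcus and Yara.
Ayaan reaches Beatriz via Ayaan → Marcus → Beatriz.
Farah reaches Beatriz via Farah → Marcus → Beatriz.
June reaches Beatriz via June → Yara → Beatriz.
Likewise Luca and Soren each reach Beatriz by chaining the stated constraints.
No chain forces Kofi (or any of the others) ahead of Beatriz.

Ayaan, Farah, June, Luca, Marcus, Soren, Yara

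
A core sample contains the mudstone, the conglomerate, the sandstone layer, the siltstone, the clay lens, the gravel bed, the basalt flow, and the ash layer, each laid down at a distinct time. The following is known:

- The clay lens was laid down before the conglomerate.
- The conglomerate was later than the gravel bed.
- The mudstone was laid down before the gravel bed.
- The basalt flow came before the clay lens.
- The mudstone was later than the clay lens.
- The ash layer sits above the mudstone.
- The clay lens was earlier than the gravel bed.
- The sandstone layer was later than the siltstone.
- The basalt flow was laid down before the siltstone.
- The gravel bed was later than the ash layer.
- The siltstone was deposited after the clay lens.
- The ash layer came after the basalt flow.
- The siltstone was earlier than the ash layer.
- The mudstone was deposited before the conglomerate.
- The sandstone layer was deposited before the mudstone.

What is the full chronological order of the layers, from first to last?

the basalt flow, the clay lens, the siltstone, the sandstone layer, the mudstone, the ash layer, the gravel bed, the conglomerate

The constraints fix every adjacent pair, so only one ordering works:
the basalt flow → the clay lens → the siltstone → the sandstone layer → the mudstone → the ash layer → the gravel bed → the conglomerate.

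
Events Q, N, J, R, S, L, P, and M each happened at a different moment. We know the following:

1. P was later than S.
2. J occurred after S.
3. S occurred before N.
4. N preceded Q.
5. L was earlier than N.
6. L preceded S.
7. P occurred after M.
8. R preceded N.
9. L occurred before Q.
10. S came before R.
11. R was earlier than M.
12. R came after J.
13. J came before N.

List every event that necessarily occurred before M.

Directly stated before M: R.
J reaches M via J → R → M.
L reaches M via L → S → R → M.
S reaches M via S → R → M.

J, L, R, S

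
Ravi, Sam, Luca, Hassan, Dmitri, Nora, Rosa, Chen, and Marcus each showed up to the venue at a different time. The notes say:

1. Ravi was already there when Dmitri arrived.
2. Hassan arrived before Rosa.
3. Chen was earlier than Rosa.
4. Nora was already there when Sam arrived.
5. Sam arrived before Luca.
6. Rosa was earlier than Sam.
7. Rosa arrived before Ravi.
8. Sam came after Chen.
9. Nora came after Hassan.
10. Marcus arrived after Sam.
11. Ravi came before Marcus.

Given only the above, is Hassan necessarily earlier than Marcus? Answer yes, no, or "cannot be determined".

yes

Chain the constraints: Hassan → Nora → Sam → Marcus. Each link is directly stated, so Hassan comes before Marcus.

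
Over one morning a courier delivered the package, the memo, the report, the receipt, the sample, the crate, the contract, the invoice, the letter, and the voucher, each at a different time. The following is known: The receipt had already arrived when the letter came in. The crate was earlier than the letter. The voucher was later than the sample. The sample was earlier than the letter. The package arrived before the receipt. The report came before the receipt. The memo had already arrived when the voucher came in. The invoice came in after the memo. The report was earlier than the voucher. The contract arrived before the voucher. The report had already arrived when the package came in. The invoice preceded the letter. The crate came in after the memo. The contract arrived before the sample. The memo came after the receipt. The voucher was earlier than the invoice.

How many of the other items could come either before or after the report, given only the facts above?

2

Forced after the report: the crate, the invoice, the letter, the memo, the package, the receipt, and the voucher.
That leaves the contract and the sample with no forced order relative to the report — 2.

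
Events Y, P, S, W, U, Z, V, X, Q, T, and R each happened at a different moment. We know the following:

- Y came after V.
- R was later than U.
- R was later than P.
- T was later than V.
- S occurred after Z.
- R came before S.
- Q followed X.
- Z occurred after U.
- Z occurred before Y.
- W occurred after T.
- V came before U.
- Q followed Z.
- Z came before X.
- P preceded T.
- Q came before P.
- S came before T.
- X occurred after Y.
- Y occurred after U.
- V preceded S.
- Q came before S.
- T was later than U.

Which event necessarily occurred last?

Every other event has a chain of constraints placing it before W, so W is last.

W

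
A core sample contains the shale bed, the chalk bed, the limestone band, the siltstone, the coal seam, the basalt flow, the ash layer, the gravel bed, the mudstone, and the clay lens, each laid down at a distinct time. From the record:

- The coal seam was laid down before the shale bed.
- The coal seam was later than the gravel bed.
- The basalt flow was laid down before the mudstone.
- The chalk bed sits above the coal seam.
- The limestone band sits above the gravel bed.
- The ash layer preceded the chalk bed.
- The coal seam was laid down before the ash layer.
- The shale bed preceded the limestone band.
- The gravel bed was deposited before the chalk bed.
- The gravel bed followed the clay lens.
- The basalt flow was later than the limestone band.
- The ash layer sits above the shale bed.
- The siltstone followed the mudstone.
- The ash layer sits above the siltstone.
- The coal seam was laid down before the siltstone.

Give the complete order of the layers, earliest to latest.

The constraints fix every adjacent pair, so only one ordering works:
the clay lens → the gravel bed → the coal seam → the shale bed → the limestone band → the basalt flow → the mudstone → the siltstone → the ash layer → the chalk bed.

the clay lens, the gravel bed, the coal seam, the shale bed, the limestone band, the basalt flow, the mudstone, the siltstone, the ash layer, the chalk bed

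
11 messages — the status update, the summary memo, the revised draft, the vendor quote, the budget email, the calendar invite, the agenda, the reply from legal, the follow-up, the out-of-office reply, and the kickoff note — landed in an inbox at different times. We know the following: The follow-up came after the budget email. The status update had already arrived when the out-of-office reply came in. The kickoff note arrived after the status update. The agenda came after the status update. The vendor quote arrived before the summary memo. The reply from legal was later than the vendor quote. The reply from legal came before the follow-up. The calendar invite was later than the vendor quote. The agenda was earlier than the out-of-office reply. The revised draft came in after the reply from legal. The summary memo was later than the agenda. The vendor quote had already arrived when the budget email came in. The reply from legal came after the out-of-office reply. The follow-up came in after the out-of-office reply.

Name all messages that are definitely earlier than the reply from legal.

Directly stated before the reply from legal: the out-of-office reply and the vendor quote.
The agenda reaches the reply from legal via the agenda → the out-of-office reply → the reply from legal.
The status update reaches the reply from legal via the status update → the out-of-office reply → the reply from legal.
No chain forces the kickoff note (or any of the others) ahead of the reply from legal.

the agenda, the out-of-office reply, the status update, the vendor quote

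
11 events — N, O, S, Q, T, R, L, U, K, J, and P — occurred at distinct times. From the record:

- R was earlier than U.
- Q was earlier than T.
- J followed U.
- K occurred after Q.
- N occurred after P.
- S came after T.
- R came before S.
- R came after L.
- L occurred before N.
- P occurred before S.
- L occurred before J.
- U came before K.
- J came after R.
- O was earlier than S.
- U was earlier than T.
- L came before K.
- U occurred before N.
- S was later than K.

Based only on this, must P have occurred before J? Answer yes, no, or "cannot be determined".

cannot be determined

No chain of stated constraints runs from P to J, and none runs from J to P either.
So the relative order of P and J is not fixed by the given facts.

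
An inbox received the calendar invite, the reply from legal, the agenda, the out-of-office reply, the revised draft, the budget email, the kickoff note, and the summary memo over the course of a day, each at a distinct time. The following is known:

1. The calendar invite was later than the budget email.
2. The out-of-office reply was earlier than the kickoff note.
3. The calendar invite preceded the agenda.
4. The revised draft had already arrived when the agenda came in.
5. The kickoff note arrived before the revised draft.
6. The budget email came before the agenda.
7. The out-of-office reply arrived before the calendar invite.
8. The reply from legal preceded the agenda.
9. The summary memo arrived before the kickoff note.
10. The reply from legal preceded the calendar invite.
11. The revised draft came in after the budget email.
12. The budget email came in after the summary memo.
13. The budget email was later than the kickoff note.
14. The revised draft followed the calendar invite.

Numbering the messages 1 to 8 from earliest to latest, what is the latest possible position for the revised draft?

7

The revised draft must come before the agenda — 1 message forced after it.
Everything else can be placed before the revised draft in some valid order, so the revised draft can sit as late as position 8 − 1 = 7.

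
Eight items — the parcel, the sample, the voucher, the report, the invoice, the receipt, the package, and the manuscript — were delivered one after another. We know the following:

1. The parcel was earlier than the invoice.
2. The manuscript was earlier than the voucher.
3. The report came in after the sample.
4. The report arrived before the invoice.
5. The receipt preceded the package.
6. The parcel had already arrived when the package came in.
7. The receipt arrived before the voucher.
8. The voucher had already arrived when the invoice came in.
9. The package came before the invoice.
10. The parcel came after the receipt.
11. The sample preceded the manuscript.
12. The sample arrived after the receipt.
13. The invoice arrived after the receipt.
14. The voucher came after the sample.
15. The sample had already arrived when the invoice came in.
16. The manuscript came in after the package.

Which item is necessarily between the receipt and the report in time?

the sample

Tracing the constraints gives the receipt → the sample → the report, so the sample sits after the receipt and before the report.
No other item is forced both after the receipt and before the report.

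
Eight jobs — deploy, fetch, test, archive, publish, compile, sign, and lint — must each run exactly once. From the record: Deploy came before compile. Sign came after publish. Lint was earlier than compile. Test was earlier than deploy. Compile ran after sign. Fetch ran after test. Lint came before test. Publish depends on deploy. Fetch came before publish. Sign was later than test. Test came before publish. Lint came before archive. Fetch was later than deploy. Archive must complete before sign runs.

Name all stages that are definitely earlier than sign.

Directly stated before sign: archive, publish, and test.
Deploy reaches sign via deploy → publish → sign.
Fetch reaches sign via fetch → publish → sign.
Lint reaches sign via lint → test → sign.
No chain forces compile ahead of sign.

archive, deploy, fetch, lint, publish, test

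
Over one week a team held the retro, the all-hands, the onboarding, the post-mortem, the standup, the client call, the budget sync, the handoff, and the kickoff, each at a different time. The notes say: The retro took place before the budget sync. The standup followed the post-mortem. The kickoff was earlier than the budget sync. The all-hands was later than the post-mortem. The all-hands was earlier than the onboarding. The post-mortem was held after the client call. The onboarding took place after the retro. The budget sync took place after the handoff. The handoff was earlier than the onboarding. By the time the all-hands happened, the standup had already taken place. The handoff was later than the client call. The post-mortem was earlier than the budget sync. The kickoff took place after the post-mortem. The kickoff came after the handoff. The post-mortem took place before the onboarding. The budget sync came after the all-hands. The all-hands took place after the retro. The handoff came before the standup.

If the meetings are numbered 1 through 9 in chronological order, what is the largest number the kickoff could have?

The kickoff must come before the budget sync — 1 meeting forced after it.
Everything else can be placed before the kickoff in some valid order, so the kickoff can sit as late as position 9 − 1 = 8.

8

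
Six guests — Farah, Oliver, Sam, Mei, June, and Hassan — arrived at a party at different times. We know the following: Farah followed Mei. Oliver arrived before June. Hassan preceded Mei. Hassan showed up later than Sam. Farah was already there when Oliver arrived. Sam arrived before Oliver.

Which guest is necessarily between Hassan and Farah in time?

Tracing the constraints gives Hassan → Mei → Farah, so Mei sits after Hassan and before Farah.
No other guest is forced both after Hassan and before Farah.

Mei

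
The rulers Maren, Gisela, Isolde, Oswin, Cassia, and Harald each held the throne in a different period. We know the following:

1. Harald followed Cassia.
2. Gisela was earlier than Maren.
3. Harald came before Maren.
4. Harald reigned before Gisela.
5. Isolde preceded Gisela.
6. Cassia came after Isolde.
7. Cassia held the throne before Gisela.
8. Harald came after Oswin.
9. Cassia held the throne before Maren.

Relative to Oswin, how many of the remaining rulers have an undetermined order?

2

Forced after Oswin: Gisela, Harald, and Maren.
That leaves Cassia and Isolde with no forced order relative to Oswin — 2.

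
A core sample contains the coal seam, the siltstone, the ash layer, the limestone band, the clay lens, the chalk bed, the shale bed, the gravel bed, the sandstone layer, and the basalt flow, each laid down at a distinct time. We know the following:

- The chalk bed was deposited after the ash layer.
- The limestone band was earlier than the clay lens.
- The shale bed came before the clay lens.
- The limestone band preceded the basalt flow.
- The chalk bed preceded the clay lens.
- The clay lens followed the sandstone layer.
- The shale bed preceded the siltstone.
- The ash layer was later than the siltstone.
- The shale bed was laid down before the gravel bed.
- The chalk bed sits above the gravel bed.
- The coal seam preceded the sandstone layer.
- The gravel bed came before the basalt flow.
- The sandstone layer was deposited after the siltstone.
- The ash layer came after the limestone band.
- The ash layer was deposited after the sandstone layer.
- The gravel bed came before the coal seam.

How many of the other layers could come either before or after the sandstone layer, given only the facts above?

Forced before the sandstone layer: the coal seam, the gravel bed, the shale bed, and the siltstone; forced after the sandstone layer: the ash layer, the chalk bed, and the clay lens.
That leaves the basalt flow and the limestone band with no forced order relative to the sandstone layer — 2.

2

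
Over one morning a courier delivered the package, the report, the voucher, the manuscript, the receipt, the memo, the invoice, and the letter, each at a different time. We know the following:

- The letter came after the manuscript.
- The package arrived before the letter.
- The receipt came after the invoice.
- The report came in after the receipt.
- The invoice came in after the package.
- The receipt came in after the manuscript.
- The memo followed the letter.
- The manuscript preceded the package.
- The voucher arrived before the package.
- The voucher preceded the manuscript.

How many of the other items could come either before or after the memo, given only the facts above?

Forced before the memo: the letter, the manuscript, the package, and the voucher.
That leaves the invoice, the receipt, and the report with no forced order relative to the memo — 3.

3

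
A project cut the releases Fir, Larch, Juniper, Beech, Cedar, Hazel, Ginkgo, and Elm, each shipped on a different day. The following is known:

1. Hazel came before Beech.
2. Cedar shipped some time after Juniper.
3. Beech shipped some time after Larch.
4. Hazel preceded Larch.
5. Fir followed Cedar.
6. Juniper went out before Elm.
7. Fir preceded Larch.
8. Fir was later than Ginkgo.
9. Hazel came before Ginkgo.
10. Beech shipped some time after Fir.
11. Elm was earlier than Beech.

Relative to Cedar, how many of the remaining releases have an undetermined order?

Forced before Cedar: Juniper; forced after Cedar: Beech, Fir, and Larch.
That leaves Elm, Ginkgo, and Hazel with no forced order relative to Cedar — 3.

3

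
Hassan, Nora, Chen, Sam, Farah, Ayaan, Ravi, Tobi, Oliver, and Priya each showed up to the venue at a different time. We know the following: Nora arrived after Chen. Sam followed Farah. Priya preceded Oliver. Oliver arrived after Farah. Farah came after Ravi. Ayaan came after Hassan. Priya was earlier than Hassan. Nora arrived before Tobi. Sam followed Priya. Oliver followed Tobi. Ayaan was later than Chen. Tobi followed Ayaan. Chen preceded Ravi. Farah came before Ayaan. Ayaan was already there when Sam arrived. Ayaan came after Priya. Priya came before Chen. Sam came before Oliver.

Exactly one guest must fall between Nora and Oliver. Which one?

Tracing the constraints gives Nora → Tobi → Oliver, so Tobi sits after Nora and before Oliver.
No other guest is forced both after Nora and before Oliver.

Tobi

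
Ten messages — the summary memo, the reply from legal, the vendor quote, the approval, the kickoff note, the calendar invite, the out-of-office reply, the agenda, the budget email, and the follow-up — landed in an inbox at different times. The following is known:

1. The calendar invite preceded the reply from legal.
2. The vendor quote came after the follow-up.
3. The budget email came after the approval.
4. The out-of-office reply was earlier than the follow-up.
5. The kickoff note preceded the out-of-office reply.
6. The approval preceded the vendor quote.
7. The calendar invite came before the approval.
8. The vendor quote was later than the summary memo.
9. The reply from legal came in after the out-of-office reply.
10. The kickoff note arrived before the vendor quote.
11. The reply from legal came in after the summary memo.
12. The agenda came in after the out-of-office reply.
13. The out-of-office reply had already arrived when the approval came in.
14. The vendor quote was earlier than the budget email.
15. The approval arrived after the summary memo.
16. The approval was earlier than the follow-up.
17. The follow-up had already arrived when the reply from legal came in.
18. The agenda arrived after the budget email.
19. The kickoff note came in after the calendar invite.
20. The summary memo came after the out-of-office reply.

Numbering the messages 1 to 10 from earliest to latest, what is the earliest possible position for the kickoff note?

2

The calendar invite must come before the kickoff note — 1 forced predecessor.
Nothing else is forced ahead of the kickoff note, so its earliest slot is position 1 + 1 = 2.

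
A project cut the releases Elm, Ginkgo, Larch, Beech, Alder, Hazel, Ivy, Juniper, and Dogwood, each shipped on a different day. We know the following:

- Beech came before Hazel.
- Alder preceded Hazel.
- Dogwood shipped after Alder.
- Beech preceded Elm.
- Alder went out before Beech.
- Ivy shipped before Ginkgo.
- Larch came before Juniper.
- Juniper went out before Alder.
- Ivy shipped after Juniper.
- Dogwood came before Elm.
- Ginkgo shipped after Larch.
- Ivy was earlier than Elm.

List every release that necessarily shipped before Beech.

Alder, Juniper, Larch

Directly stated before Beech: Alder.
Juniper reaches Beech via Juniper → Alder → Beech.
Larch reaches Beech via Larch → Juniper → Alder → Beech.
No chain forces Ivy (or any of the others) ahead of Beech.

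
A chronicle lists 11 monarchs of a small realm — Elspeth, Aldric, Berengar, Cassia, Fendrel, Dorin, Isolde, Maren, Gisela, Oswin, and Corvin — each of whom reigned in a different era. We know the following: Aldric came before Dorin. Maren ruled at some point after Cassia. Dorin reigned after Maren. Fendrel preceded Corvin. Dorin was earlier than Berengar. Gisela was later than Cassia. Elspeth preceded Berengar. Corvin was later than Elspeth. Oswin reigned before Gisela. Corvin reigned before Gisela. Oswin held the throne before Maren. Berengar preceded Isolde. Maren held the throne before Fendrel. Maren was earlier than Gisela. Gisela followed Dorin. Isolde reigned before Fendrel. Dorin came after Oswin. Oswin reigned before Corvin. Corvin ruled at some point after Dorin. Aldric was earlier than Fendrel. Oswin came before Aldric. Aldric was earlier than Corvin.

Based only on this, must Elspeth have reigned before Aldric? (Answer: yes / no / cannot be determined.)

cannot be determined

No chain of stated constraints runs from Elspeth to Aldric, and none runs from Aldric to Elspeth either.
So the relative order of Elspeth and Aldric is not fixed by the given facts.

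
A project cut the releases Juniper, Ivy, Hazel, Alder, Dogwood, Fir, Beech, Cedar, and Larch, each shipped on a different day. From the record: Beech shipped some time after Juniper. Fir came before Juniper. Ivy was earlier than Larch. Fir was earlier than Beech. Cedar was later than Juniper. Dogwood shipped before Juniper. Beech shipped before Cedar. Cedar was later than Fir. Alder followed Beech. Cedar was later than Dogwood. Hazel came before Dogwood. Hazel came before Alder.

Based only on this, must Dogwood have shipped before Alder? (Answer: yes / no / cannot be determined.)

Chain the constraints: Dogwood → Juniper → Beech → Alder. Each link is directly stated, so Dogwood comes before Alder.

yes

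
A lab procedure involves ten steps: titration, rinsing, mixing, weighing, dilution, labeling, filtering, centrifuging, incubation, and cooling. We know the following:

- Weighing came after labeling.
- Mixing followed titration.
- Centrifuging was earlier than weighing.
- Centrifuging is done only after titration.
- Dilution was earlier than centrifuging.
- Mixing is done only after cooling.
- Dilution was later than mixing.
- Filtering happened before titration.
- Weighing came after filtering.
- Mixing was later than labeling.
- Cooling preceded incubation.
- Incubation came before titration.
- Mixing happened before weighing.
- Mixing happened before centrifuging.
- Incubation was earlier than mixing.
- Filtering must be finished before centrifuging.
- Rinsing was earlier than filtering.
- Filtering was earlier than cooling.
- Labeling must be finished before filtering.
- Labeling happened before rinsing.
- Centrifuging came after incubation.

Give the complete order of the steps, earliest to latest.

labeling, rinsing, filtering, cooling, incubation, titration, mixing, dilution, centrifuging, weighing

The constraints fix every adjacent pair, so only one ordering works:
labeling → rinsing → filtering → cooling → incubation → titration → mixing → dilution → centrifuging → weighing.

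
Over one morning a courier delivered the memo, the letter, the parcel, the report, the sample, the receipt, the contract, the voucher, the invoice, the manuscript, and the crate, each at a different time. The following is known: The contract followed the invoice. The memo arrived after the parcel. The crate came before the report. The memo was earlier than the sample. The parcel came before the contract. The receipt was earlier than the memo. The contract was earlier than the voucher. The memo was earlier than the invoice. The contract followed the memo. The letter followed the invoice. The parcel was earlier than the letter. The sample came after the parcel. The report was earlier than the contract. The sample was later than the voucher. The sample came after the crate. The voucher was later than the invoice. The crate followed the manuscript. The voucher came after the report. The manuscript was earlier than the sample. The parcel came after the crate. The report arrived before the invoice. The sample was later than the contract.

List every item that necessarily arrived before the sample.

the contract, the crate, the invoice, the manuscript, the memo, the parcel, the receipt, the report, the voucher

Directly stated before the sample: the contract, the crate, the manuscript, the memo, the parcel, and the voucher.
The invoice reaches the sample via the invoice → the contract → the sample.
The receipt reaches the sample via the receipt → the memo → the sample.
The report reaches the sample via the report → the voucher → the sample.
No chain forces the letter ahead of the sample.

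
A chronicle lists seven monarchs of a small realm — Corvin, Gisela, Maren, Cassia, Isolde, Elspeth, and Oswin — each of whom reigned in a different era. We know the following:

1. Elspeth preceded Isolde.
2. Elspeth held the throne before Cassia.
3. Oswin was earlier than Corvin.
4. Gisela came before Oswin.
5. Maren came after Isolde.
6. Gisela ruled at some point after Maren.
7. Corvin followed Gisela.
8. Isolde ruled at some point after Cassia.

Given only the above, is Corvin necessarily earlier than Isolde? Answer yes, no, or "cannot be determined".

Tracing the constraints gives Isolde → Maren → Gisela → Corvin, so Isolde must come before Corvin.
That means Corvin cannot be before Isolde.

no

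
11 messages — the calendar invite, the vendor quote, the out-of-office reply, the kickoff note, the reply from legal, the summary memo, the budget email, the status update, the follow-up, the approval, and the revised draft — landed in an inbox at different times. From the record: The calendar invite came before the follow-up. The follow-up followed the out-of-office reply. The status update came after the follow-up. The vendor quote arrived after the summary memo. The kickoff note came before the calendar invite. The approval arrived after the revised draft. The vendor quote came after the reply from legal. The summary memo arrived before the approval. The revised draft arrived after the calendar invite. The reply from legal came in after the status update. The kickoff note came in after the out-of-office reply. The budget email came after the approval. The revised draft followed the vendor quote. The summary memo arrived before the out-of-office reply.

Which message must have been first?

The summary memo has a chain of constraints placing it before every other message, so the summary memo must be first.

the summary memo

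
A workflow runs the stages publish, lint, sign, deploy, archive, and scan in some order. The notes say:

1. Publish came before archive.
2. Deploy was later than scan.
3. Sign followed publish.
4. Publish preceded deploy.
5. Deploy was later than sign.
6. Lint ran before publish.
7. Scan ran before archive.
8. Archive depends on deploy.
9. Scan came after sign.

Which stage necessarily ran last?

Every other stage has a chain of constraints placing it before archive, so archive is last.

archive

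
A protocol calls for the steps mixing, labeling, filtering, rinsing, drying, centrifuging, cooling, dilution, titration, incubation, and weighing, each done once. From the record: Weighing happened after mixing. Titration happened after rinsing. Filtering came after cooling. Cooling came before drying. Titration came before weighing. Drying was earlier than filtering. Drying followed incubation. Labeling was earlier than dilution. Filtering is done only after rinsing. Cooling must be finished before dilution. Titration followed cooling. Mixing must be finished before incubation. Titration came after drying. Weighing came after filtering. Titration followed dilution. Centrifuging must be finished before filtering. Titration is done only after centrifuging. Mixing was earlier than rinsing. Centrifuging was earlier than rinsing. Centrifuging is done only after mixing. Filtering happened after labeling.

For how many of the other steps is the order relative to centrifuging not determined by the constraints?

5

Forced before centrifuging: mixing; forced after centrifuging: filtering, rinsing, titration, and weighing.
That leaves cooling, dilution, drying, incubation, and labeling with no forced order relative to centrifuging — 5.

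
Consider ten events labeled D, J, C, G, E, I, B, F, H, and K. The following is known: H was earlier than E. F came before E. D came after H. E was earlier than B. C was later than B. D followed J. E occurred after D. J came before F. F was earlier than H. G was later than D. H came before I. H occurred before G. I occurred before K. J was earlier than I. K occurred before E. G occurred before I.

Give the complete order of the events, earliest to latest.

J, F, H, D, G, I, K, E, B, C

The constraints fix every adjacent pair, so only one ordering works:
J → F → H → D → G → I → K → E → B → C.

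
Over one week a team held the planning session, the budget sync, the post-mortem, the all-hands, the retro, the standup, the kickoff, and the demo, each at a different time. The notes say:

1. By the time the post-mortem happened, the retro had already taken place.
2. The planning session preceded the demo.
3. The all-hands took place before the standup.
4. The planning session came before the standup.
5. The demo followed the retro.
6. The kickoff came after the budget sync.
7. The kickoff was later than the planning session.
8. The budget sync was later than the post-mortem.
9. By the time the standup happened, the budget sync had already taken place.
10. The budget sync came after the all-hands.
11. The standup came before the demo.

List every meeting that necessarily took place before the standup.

the all-hands, the budget sync, the planning session, the post-mortem, the retro

Directly stated before the standup: the all-hands, the budget sync, and the planning session.
The post-mortem reaches the standup via the post-mortem → the budget sync → the standup.
The retro reaches the standup via the retro → the post-mortem → the budget sync → the standup.
No chain forces the kickoff (or any of the others) ahead of the standup.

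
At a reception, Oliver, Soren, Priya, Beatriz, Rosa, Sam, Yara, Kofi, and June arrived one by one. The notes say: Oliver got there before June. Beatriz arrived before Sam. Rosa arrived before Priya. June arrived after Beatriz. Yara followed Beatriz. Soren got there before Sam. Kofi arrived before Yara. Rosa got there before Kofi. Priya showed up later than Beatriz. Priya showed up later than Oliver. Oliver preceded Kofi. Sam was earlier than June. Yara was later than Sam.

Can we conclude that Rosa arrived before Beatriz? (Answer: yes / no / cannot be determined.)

No chain of stated constraints runs from Rosa to Beatriz, and none runs from Beatriz to Rosa either.
So the relative order of Rosa and Beatriz is not fixed by the given facts.

cannot be determined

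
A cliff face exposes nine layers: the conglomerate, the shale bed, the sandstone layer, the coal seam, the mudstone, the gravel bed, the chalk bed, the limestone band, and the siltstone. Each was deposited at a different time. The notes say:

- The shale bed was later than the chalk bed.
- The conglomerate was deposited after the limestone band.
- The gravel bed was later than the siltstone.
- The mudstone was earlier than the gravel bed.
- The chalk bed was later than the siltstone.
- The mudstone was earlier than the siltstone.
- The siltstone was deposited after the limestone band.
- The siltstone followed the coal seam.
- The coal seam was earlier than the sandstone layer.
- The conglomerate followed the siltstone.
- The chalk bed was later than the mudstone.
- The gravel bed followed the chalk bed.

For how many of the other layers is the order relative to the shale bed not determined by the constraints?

3

Forced before the shale bed: the chalk bed, the coal seam, the limestone band, the mudstone, and the siltstone.
That leaves the conglomerate, the gravel bed, and the sandstone layer with no forced order relative to the shale bed — 3.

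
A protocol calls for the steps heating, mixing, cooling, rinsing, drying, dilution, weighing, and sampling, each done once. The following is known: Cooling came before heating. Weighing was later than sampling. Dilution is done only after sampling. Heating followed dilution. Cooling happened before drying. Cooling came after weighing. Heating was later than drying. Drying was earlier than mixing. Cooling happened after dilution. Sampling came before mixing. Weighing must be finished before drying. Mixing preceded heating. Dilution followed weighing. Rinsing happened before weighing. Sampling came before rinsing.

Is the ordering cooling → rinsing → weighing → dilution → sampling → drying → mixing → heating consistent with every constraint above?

no

The constraints require sampling before dilution, but in the proposed sequence dilution appears ahead of sampling. That one violation is enough.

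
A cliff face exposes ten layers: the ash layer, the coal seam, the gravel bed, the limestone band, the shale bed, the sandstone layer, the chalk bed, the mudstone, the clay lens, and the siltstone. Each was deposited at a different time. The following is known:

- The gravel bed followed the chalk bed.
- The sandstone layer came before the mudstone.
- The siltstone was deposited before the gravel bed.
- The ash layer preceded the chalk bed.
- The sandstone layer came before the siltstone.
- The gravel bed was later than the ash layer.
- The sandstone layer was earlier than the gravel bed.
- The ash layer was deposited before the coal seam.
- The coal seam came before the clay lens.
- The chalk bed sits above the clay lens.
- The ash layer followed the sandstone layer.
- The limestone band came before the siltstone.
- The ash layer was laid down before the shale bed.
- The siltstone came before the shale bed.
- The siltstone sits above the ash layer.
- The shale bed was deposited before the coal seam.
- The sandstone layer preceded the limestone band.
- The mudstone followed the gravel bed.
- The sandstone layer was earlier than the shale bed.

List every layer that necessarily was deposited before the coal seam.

Directly stated before the coal seam: the ash layer and the shale bed.
The limestone band reaches the coal seam via the limestone band → the siltstone → the shale bed → the coal seam.
The sandstone layer reaches the coal seam via the sandstone layer → the ash layer → the coal seam.
The siltstone reaches the coal seam via the siltstone → the shale bed → the coal seam.

the ash layer, the limestone band, the sandstone layer, the shale bed, the siltstone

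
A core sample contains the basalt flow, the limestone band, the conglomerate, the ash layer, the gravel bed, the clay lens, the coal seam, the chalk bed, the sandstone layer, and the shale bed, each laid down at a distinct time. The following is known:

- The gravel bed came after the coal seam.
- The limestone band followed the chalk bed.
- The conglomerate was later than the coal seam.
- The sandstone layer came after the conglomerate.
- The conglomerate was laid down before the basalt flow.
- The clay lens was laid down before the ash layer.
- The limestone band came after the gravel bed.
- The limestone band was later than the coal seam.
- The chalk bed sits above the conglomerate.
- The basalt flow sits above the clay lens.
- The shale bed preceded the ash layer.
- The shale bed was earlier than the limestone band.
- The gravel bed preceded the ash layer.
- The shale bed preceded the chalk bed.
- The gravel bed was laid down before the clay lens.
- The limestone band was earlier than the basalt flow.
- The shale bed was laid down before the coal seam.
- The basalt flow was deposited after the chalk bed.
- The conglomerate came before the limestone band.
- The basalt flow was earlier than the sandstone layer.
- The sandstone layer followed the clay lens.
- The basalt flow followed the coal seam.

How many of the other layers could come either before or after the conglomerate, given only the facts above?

Forced before the conglomerate: the coal seam and the shale bed; forced after the conglomerate: the basalt flow, the chalk bed, the limestone band, and the sandstone layer.
That leaves the ash layer, the clay lens, and the gravel bed with no forced order relative to the conglomerate — 3.

3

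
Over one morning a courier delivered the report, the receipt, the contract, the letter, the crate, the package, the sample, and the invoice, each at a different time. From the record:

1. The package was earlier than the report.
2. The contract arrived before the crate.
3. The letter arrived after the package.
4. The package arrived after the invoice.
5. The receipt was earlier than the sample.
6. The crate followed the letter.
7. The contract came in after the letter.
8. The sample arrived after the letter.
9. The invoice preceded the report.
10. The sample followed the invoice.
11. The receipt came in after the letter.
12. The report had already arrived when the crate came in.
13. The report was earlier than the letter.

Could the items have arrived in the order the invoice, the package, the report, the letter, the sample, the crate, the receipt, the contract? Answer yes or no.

no

The constraints require the receipt before the sample, but in the proposed sequence the sample appears ahead of the receipt. That one violation is enough.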